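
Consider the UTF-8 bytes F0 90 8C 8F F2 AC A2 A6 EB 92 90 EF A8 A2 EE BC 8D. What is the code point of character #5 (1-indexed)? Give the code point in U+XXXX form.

U+EF0D

Offset 0: leading byte 0xF0 = 11110000 → 4-byte char #1 = F0 90 8C 8F.
Offset 4: leading byte 0xF2 = 11110010 → 4-byte char #2 = F2 AC A2 A6.
Offset 8: leading byte 0xEB = 11101011 → 3-byte char #3 = EB 92 90.
Offset 11: leading byte 0xEF = 11101111 → 3-byte char #4 = EF A8 A2.
Offset 14: leading byte 0xEE = 11101110 → 3-byte char #5 = EE BC 8D.
Leading byte 0xEE = 11101110 matches 1110xxxx → 3-byte sequence.
Byte 1: 0xEE = 11101110, payload 1110 (4 bits).
Byte 2: 0xBC = 10111100 (10xxxxxx ✓), payload 111100.
Byte 3: 0x8D = 10001101 (10xxxxxx ✓), payload 001101.
Concatenate: 1110111100001101 = 0xEF0D (16 bits → U+EF0D).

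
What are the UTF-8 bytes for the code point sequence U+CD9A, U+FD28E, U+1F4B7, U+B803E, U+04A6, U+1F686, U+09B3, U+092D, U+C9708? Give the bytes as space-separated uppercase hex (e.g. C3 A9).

U+CD9A: 3-byte form → EC B6 9A.
U+FD28E: 4-byte form → F3 BD 8A 8E.
U+1F4B7: 4-byte form → F0 9F 92 B7.
U+B803E: 4-byte form → F2 B8 80 BE.
U+04A6: 2-byte form → D2 A6.
U+1F686: 4-byte form → F0 9F 9A 86.
U+09B3: 3-byte form → E0 A6 B3.
U+092D: 3-byte form → E0 A4 AD.
U+C9708: 4-byte form → F3 89 9C 88.
Concatenated (31 bytes): EC B6 9A F3 BD 8A 8E F0 9F 92 B7 F2 B8 80 BE D2 A6 F0 9F 9A 86 E0 A6 B3 E0 A4 AD F3 89 9C 88.

EC B6 9A F3 BD 8A 8E F0 9F 92 B7 F2 B8 80 BE D2 A6 F0 9F 9A 86 E0 A6 B3 E0 A4 AD F3 89 9C 88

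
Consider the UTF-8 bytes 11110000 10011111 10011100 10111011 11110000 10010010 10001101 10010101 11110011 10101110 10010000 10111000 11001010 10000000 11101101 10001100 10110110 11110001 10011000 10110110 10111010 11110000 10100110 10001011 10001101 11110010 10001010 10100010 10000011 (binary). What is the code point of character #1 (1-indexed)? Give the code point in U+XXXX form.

U+1F73B

Offset 0: leading byte 0xF0 = 11110000 → 4-byte char #1 = F0 9F 9C BB.
Leading byte 0xF0 = 11110000 matches 11110xxx → 4-byte sequence.
Byte 1: 0xF0 = 11110000, payload 000 (3 bits).
Byte 2: 0x9F = 10011111 (10xxxxxx ✓), payload 011111.
Byte 3: 0x9C = 10011100 (10xxxxxx ✓), payload 011100.
Byte 4: 0xBB = 10111011 (10xxxxxx ✓), payload 111011.
Concatenate: 000011111011100111011 = 0x1F73B (21 bits → U+1F73B).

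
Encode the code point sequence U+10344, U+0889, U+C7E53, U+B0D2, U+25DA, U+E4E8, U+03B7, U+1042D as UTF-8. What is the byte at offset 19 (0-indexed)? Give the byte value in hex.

0xA8

U+10344 → 4-byte form F0 90 8D 84 at offsets 0–3.
U+0889 → 3-byte form E0 A2 89 at offsets 4–6.
U+C7E53 → 4-byte form F3 87 B9 93 at offsets 7–10.
U+B0D2 → 3-byte form EB 83 92 at offsets 11–13.
U+25DA → 3-byte form E2 97 9A at offsets 14–16.
U+E4E8 → 3-byte form EE 93 A8 at offsets 17–19.
Offset 19 falls in char 6's range; it's byte 3 of EE 93 A8 = 0xA8.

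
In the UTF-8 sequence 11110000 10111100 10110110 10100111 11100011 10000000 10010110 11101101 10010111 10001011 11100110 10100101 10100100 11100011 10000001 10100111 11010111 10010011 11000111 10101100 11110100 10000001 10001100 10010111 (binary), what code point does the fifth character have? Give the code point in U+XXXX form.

Offset 0: leading byte 0xF0 = 11110000 → 4-byte char #1 = F0 BC B6 A7.
Offset 4: leading byte 0xE3 = 11100011 → 3-byte char #2 = E3 80 96.
Offset 7: leading byte 0xED = 11101101 → 3-byte char #3 = ED 97 8B.
Offset 10: leading byte 0xE6 = 11100110 → 3-byte char #4 = E6 A5 A4.
Offset 13: leading byte 0xE3 = 11100011 → 3-byte char #5 = E3 81 A7.
Leading byte 0xE3 = 11100011 matches 1110xxxx → 3-byte sequence.
Byte 1: 0xE3 = 11100011, payload 0011 (4 bits).
Byte 2: 0x81 = 10000001 (10xxxxxx ✓), payload 000001.
Byte 3: 0xA7 = 10100111 (10xxxxxx ✓), payload 100111.
Concatenate: 0011000001100111 = 0x3067 (16 bits → U+3067).

U+3067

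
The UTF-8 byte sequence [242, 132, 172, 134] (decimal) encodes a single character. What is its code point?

U+84B06

Leading byte 0xF2 = 11110010 matches 11110xxx → 4-byte sequence.
Byte 1: 0xF2 = 11110010, payload 010 (3 bits).
Byte 2: 0x84 = 10000100 (10xxxxxx ✓), payload 000100.
Byte 3: 0xAC = 10101100 (10xxxxxx ✓), payload 101100.
Byte 4: 0x86 = 10000110 (10xxxxxx ✓), payload 000110.
Concatenate: 010000100101100000110 = 0x84B06 (21 bits → U+84B06).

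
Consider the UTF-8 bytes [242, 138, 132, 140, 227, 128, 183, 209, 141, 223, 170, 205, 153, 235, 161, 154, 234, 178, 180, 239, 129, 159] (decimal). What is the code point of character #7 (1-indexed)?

Offset 0: leading byte 0xF2 = 11110010 → 4-byte char #1 = F2 8A 84 8C.
Offset 4: leading byte 0xE3 = 11100011 → 3-byte char #2 = E3 80 B7.
Offset 7: leading byte 0xD1 = 11010001 → 2-byte char #3 = D1 8D.
Offset 9: leading byte 0xDF = 11011111 → 2-byte char #4 = DF AA.
Offset 11: leading byte 0xCD = 11001101 → 2-byte char #5 = CD 99.
Offset 13: leading byte 0xEB = 11101011 → 3-byte char #6 = EB A1 9A.
Offset 16: leading byte 0xEA = 11101010 → 3-byte char #7 = EA B2 B4.
Leading byte 0xEA = 11101010 matches 1110xxxx → 3-byte sequence.
Byte 1: 0xEA = 11101010, payload 1010 (4 bits).
Byte 2: 0xB2 = 10110010 (10xxxxxx ✓), payload 110010.
Byte 3: 0xB4 = 10110100 (10xxxxxx ✓), payload 110100.
Concatenate: 1010110010110100 = 0xACB4 (16 bits → U+ACB4).

U+ACB4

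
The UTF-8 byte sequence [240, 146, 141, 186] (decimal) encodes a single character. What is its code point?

Leading byte 0xF0 = 11110000 matches 11110xxx → 4-byte sequence.
Byte 1: 0xF0 = 11110000, payload 000 (3 bits).
Byte 2: 0x92 = 10010010 (10xxxxxx ✓), payload 010010.
Byte 3: 0x8D = 10001101 (10xxxxxx ✓), payload 001101.
Byte 4: 0xBA = 10111010 (10xxxxxx ✓), payload 111010.
Concatenate: 000010010001101111010 = 0x1237A (21 bits → U+1237A).

U+1237A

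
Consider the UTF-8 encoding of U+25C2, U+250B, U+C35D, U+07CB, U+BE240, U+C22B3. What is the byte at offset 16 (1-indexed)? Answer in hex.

0xF3

1-indexed offset 16 is 0-indexed offset 15.
U+25C2 → 3-byte form E2 97 82 at offsets 0–2.
U+250B → 3-byte form E2 94 8B at offsets 3–5.
U+C35D → 3-byte form EC 8D 9D at offsets 6–8.
U+07CB → 2-byte form DF 8B at offsets 9–10.
U+BE240 → 4-byte form F2 BE 89 80 at offsets 11–14.
U+C22B3 → 4-byte form F3 82 8A B3 at offsets 15–18.
Offset 15 falls in char 6's range; it's byte 1 of F3 82 8A B3 = 0xF3.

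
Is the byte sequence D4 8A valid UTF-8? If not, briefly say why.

Leading byte 0xD4 = 11010100 → 2-byte form.
Continuation bytes 0x8A=10001010 all match 10xxxxxx.
Decoded value 0x50A is ≥ 0x80 (shortest form) and not a surrogate.

valid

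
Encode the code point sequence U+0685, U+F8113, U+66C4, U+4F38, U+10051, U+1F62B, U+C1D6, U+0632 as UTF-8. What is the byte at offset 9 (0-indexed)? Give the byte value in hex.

U+0685 → 2-byte form DA 85 at offsets 0–1.
U+F8113 → 4-byte form F3 B8 84 93 at offsets 2–5.
U+66C4 → 3-byte form E6 9B 84 at offsets 6–8.
U+4F38 → 3-byte form E4 BC B8 at offsets 9–11.
Offset 9 falls in char 4's range; it's byte 1 of E4 BC B8 = 0xE4.

0xE4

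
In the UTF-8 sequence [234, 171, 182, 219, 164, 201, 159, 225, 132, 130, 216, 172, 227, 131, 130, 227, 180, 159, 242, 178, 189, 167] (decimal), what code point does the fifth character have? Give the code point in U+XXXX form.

U+062C

Offset 0: leading byte 0xEA = 11101010 → 3-byte char #1 = EA AB B6.
Offset 3: leading byte 0xDB = 11011011 → 2-byte char #2 = DB A4.
Offset 5: leading byte 0xC9 = 11001001 → 2-byte char #3 = C9 9F.
Offset 7: leading byte 0xE1 = 11100001 → 3-byte char #4 = E1 84 82.
Offset 10: leading byte 0xD8 = 11011000 → 2-byte char #5 = D8 AC.
Leading byte 0xD8 = 11011000 matches 110xxxxx → 2-byte sequence.
Byte 1: 0xD8 = 11011000, payload 11000 (5 bits).
Byte 2: 0xAC = 10101100 (10xxxxxx ✓), payload 101100.
Concatenate: 11000101100 = 0x62C (11 bits → U+062C).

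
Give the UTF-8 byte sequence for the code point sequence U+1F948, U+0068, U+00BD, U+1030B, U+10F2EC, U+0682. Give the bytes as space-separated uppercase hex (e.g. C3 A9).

U+1F948: 4-byte form → F0 9F A5 88.
U+0068: 1-byte form → 68.
U+00BD: 2-byte form → C2 BD.
U+1030B: 4-byte form → F0 90 8C 8B.
U+10F2EC: 4-byte form → F4 8F 8B AC.
U+0682: 2-byte form → DA 82.
Concatenated (17 bytes): F0 9F A5 88 68 C2 BD F0 90 8C 8B F4 8F 8B AC DA 82.

F0 9F A5 88 68 C2 BD F0 90 8C 8B F4 8F 8B AC DA 82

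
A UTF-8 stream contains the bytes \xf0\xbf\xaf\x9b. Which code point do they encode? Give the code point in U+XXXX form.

U+3FBDB

Leading byte 0xF0 = 11110000 matches 11110xxx → 4-byte sequence.
Byte 1: 0xF0 = 11110000, payload 000 (3 bits).
Byte 2: 0xBF = 10111111 (10xxxxxx ✓), payload 111111.
Byte 3: 0xAF = 10101111 (10xxxxxx ✓), payload 101111.
Byte 4: 0x9B = 10011011 (10xxxxxx ✓), payload 011011.
Concatenate: 000111111101111011011 = 0x3FBDB (21 bits → U+3FBDB).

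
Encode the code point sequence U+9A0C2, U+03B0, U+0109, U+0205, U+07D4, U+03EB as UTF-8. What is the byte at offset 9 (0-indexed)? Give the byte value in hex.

0x85

U+9A0C2 → 4-byte form F2 9A 83 82 at offsets 0–3.
U+03B0 → 2-byte form CE B0 at offsets 4–5.
U+0109 → 2-byte form C4 89 at offsets 6–7.
U+0205 → 2-byte form C8 85 at offsets 8–9.
Offset 9 falls in char 4's range; it's byte 2 of C8 85 = 0x85.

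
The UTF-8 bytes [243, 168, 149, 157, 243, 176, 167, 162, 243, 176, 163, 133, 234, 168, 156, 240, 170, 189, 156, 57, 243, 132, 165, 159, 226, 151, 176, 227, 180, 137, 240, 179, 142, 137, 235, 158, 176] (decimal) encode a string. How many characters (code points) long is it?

11

Byte at offset 0: 0xF3 = 11110011 → 4-byte char (#1). Advance 4.
Byte at offset 4: 0xF3 = 11110011 → 4-byte char (#2). Advance 4.
Byte at offset 8: 0xF3 = 11110011 → 4-byte char (#3). Advance 4.
Byte at offset 12: 0xEA = 11101010 → 3-byte char (#4). Advance 3.
Byte at offset 15: 0xF0 = 11110000 → 4-byte char (#5). Advance 4.
Byte at offset 19: 0x39 = 00111001 → 1-byte char (#6). Advance 1.
Byte at offset 20: 0xF3 = 11110011 → 4-byte char (#7). Advance 4.
Byte at offset 24: 0xE2 = 11100010 → 3-byte char (#8). Advance 3.
Byte at offset 27: 0xE3 = 11100011 → 3-byte char (#9). Advance 3.
Byte at offset 30: 0xF0 = 11110000 → 4-byte char (#10). Advance 4.
Byte at offset 34: 0xEB = 11101011 → 3-byte char (#11). Advance 3.
Reached end at offset 37 after 11 code points.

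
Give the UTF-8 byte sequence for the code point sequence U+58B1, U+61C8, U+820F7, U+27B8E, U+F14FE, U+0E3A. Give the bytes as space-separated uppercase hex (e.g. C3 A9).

E5 A2 B1 E6 87 88 F2 82 83 B7 F0 A7 AE 8E F3 B1 93 BE E0 B8 BA

U+58B1: 3-byte form → E5 A2 B1.
U+61C8: 3-byte form → E6 87 88.
U+820F7: 4-byte form → F2 82 83 B7.
U+27B8E: 4-byte form → F0 A7 AE 8E.
U+F14FE: 4-byte form → F3 B1 93 BE.
U+0E3A: 3-byte form → E0 B8 BA.
Concatenated (21 bytes): E5 A2 B1 E6 87 88 F2 82 83 B7 F0 A7 AE 8E F3 B1 93 BE E0 B8 BA.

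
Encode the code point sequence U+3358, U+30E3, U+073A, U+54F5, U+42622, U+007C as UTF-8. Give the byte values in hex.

U+3358: 3-byte form → E3 8D 98.
U+30E3: 3-byte form → E3 83 A3.
U+073A: 2-byte form → DC BA.
U+54F5: 3-byte form → E5 93 B5.
U+42622: 4-byte form → F1 82 98 A2.
U+007C: 1-byte form → 7C.
Concatenated (16 bytes): E3 8D 98 E3 83 A3 DC BA E5 93 B5 F1 82 98 A2 7C.

E3 8D 98 E3 83 A3 DC BA E5 93 B5 F1 82 98 A2 7C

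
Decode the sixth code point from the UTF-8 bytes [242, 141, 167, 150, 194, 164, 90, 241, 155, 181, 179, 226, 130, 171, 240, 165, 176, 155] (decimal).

Offset 0: leading byte 0xF2 = 11110010 → 4-byte char #1 = F2 8D A7 96.
Offset 4: leading byte 0xC2 = 11000010 → 2-byte char #2 = C2 A4.
Offset 6: leading byte 0x5A = 01011010 → 1-byte char #3 = 5A.
Offset 7: leading byte 0xF1 = 11110001 → 4-byte char #4 = F1 9B B5 B3.
Offset 11: leading byte 0xE2 = 11100010 → 3-byte char #5 = E2 82 AB.
Offset 14: leading byte 0xF0 = 11110000 → 4-byte char #6 = F0 A5 B0 9B.
Leading byte 0xF0 = 11110000 matches 11110xxx → 4-byte sequence.
Byte 1: 0xF0 = 11110000, payload 000 (3 bits).
Byte 2: 0xA5 = 10100101 (10xxxxxx ✓), payload 100101.
Byte 3: 0xB0 = 10110000 (10xxxxxx ✓), payload 110000.
Byte 4: 0x9B = 10011011 (10xxxxxx ✓), payload 011011.
Concatenate: 000100101110000011011 = 0x25C1B (21 bits → U+25C1B).

U+25C1B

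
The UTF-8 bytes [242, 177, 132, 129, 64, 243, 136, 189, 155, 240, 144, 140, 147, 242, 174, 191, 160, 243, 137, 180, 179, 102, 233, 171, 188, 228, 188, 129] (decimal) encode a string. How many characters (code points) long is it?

Byte at offset 0: 0xF2 = 11110010 → 4-byte char (#1). Advance 4.
Byte at offset 4: 0x40 = 01000000 → 1-byte char (#2). Advance 1.
Byte at offset 5: 0xF3 = 11110011 → 4-byte char (#3). Advance 4.
Byte at offset 9: 0xF0 = 11110000 → 4-byte char (#4). Advance 4.
Byte at offset 13: 0xF2 = 11110010 → 4-byte char (#5). Advance 4.
Byte at offset 17: 0xF3 = 11110011 → 4-byte char (#6). Advance 4.
Byte at offset 21: 0x66 = 01100110 → 1-byte char (#7). Advance 1.
Byte at offset 22: 0xE9 = 11101001 → 3-byte char (#8). Advance 3.
Byte at offset 25: 0xE4 = 11100100 → 3-byte char (#9). Advance 3.
Reached end at offset 28 after 9 code points.

9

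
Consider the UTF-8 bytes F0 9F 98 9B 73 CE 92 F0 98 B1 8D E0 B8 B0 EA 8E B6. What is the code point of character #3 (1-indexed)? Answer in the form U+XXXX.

U+0392

Offset 0: leading byte 0xF0 = 11110000 → 4-byte char #1 = F0 9F 98 9B.
Offset 4: leading byte 0x73 = 01110011 → 1-byte char #2 = 73.
Offset 5: leading byte 0xCE = 11001110 → 2-byte char #3 = CE 92.
Leading byte 0xCE = 11001110 matches 110xxxxx → 2-byte sequence.
Byte 1: 0xCE = 11001110, payload 01110 (5 bits).
Byte 2: 0x92 = 10010010 (10xxxxxx ✓), payload 010010.
Concatenate: 01110010010 = 0x392 (11 bits → U+0392).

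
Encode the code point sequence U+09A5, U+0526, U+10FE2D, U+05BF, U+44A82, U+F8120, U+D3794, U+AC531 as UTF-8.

E0 A6 A5 D4 A6 F4 8F B8 AD D6 BF F1 84 AA 82 F3 B8 84 A0 F3 93 9E 94 F2 AC 94 B1

U+09A5: 3-byte form → E0 A6 A5.
U+0526: 2-byte form → D4 A6.
U+10FE2D: 4-byte form → F4 8F B8 AD.
U+05BF: 2-byte form → D6 BF.
U+44A82: 4-byte form → F1 84 AA 82.
U+F8120: 4-byte form → F3 B8 84 A0.
U+D3794: 4-byte form → F3 93 9E 94.
U+AC531: 4-byte form → F2 AC 94 B1.
Concatenated (27 bytes): E0 A6 A5 D4 A6 F4 8F B8 AD D6 BF F1 84 AA 82 F3 B8 84 A0 F3 93 9E 94 F2 AC 94 B1.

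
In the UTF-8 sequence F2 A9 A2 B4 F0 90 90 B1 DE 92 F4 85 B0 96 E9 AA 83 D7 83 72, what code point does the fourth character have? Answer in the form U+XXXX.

U+105C16

Offset 0: leading byte 0xF2 = 11110010 → 4-byte char #1 = F2 A9 A2 B4.
Offset 4: leading byte 0xF0 = 11110000 → 4-byte char #2 = F0 90 90 B1.
Offset 8: leading byte 0xDE = 11011110 → 2-byte char #3 = DE 92.
Offset 10: leading byte 0xF4 = 11110100 → 4-byte char #4 = F4 85 B0 96.
Leading byte 0xF4 = 11110100 matches 11110xxx → 4-byte sequence.
Byte 1: 0xF4 = 11110100, payload 100 (3 bits).
Byte 2: 0x85 = 10000101 (10xxxxxx ✓), payload 000101.
Byte 3: 0xB0 = 10110000 (10xxxxxx ✓), payload 110000.
Byte 4: 0x96 = 10010110 (10xxxxxx ✓), payload 010110.
Concatenate: 100000101110000010110 = 0x105C16 (21 bits → U+105C16).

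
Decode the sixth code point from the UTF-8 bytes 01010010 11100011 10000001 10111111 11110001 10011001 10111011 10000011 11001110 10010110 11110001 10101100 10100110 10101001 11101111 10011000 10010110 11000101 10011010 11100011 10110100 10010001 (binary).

U+F616

Offset 0: leading byte 0x52 = 01010010 → 1-byte char #1 = 52.
Offset 1: leading byte 0xE3 = 11100011 → 3-byte char #2 = E3 81 BF.
Offset 4: leading byte 0xF1 = 11110001 → 4-byte char #3 = F1 99 BB 83.
Offset 8: leading byte 0xCE = 11001110 → 2-byte char #4 = CE 96.
Offset 10: leading byte 0xF1 = 11110001 → 4-byte char #5 = F1 AC A6 A9.
Offset 14: leading byte 0xEF = 11101111 → 3-byte char #6 = EF 98 96.
Leading byte 0xEF = 11101111 matches 1110xxxx → 3-byte sequence.
Byte 1: 0xEF = 11101111, payload 1111 (4 bits).
Byte 2: 0x98 = 10011000 (10xxxxxx ✓), payload 011000.
Byte 3: 0x96 = 10010110 (10xxxxxx ✓), payload 010110.
Concatenate: 1111011000010110 = 0xF616 (16 bits → U+F616).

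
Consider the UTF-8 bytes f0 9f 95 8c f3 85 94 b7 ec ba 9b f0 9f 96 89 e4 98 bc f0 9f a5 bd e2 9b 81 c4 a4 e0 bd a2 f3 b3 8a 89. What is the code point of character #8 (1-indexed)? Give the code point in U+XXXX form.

Offset 0: leading byte 0xF0 = 11110000 → 4-byte char #1 = F0 9F 95 8C.
Offset 4: leading byte 0xF3 = 11110011 → 4-byte char #2 = F3 85 94 B7.
Offset 8: leading byte 0xEC = 11101100 → 3-byte char #3 = EC BA 9B.
Offset 11: leading byte 0xF0 = 11110000 → 4-byte char #4 = F0 9F 96 89.
Offset 15: leading byte 0xE4 = 11100100 → 3-byte char #5 = E4 98 BC.
Offset 18: leading byte 0xF0 = 11110000 → 4-byte char #6 = F0 9F A5 BD.
Offset 22: leading byte 0xE2 = 11100010 → 3-byte char #7 = E2 9B 81.
Offset 25: leading byte 0xC4 = 11000100 → 2-byte char #8 = C4 A4.
Leading byte 0xC4 = 11000100 matches 110xxxxx → 2-byte sequence.
Byte 1: 0xC4 = 11000100, payload 00100 (5 bits).
Byte 2: 0xA4 = 10100100 (10xxxxxx ✓), payload 100100.
Concatenate: 00100100100 = 0x124 (11 bits → U+0124).

U+0124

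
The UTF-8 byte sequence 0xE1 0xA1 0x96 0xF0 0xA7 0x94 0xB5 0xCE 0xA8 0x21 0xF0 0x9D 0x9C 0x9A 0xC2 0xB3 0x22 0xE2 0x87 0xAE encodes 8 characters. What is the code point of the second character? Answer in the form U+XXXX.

U+27535

Offset 0: leading byte 0xE1 = 11100001 → 3-byte char #1 = E1 A1 96.
Offset 3: leading byte 0xF0 = 11110000 → 4-byte char #2 = F0 A7 94 B5.
Leading byte 0xF0 = 11110000 matches 11110xxx → 4-byte sequence.
Byte 1: 0xF0 = 11110000, payload 000 (3 bits).
Byte 2: 0xA7 = 10100111 (10xxxxxx ✓), payload 100111.
Byte 3: 0x94 = 10010100 (10xxxxxx ✓), payload 010100.
Byte 4: 0xB5 = 10110101 (10xxxxxx ✓), payload 110101.
Concatenate: 000100111010100110101 = 0x27535 (21 bits → U+27535).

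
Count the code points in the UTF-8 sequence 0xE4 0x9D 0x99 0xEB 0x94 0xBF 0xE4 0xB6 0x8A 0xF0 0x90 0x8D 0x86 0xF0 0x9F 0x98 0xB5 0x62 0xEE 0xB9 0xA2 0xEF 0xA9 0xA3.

8

Byte at offset 0: 0xE4 = 11100100 → 3-byte char (#1). Advance 3.
Byte at offset 3: 0xEB = 11101011 → 3-byte char (#2). Advance 3.
Byte at offset 6: 0xE4 = 11100100 → 3-byte char (#3). Advance 3.
Byte at offset 9: 0xF0 = 11110000 → 4-byte char (#4). Advance 4.
Byte at offset 13: 0xF0 = 11110000 → 4-byte char (#5). Advance 4.
Byte at offset 17: 0x62 = 01100010 → 1-byte char (#6). Advance 1.
Byte at offset 18: 0xEE = 11101110 → 3-byte char (#7). Advance 3.
Byte at offset 21: 0xEF = 11101111 → 3-byte char (#8). Advance 3.
Reached end at offset 24 after 8 code points.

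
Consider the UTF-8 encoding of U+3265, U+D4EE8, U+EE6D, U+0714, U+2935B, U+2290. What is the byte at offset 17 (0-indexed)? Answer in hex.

U+3265 → 3-byte form E3 89 A5 at offsets 0–2.
U+D4EE8 → 4-byte form F3 94 BB A8 at offsets 3–6.
U+EE6D → 3-byte form EE B9 AD at offsets 7–9.
U+0714 → 2-byte form DC 94 at offsets 10–11.
U+2935B → 4-byte form F0 A9 8D 9B at offsets 12–15.
U+2290 → 3-byte form E2 8A 90 at offsets 16–18.
Offset 17 falls in char 6's range; it's byte 2 of E2 8A 90 = 0x8A.

0x8A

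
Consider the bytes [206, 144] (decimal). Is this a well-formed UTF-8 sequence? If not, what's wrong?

Leading byte 0xCE = 11001110 → 2-byte form.
Continuation bytes 0x90=10010000 all match 10xxxxxx.
Decoded value 0x390 is ≥ 0x80 (shortest form) and not a surrogate.

valid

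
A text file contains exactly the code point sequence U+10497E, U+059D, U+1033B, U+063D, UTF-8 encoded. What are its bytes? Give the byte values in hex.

F4 84 A5 BE D6 9D F0 90 8C BB D8 BD

U+10497E: 4-byte form → F4 84 A5 BE.
U+059D: 2-byte form → D6 9D.
U+1033B: 4-byte form → F0 90 8C BB.
U+063D: 2-byte form → D8 BD.
Concatenated (12 bytes): F4 84 A5 BE D6 9D F0 90 8C BB D8 BD.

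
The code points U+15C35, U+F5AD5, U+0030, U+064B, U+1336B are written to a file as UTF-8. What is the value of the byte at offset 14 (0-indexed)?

0xAB

U+15C35 → 4-byte form F0 95 B0 B5 at offsets 0–3.
U+F5AD5 → 4-byte form F3 B5 AB 95 at offsets 4–7.
U+0030 → 1-byte form 30 at offsets 8–8.
U+064B → 2-byte form D9 8B at offsets 9–10.
U+1336B → 4-byte form F0 93 8D AB at offsets 11–14.
Offset 14 falls in char 5's range; it's byte 4 of F0 93 8D AB = 0xAB.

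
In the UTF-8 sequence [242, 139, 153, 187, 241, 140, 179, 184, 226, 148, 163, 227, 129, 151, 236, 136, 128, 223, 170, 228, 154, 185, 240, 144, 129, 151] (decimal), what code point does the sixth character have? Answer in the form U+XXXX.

Offset 0: leading byte 0xF2 = 11110010 → 4-byte char #1 = F2 8B 99 BB.
Offset 4: leading byte 0xF1 = 11110001 → 4-byte char #2 = F1 8C B3 B8.
Offset 8: leading byte 0xE2 = 11100010 → 3-byte char #3 = E2 94 A3.
Offset 11: leading byte 0xE3 = 11100011 → 3-byte char #4 = E3 81 97.
Offset 14: leading byte 0xEC = 11101100 → 3-byte char #5 = EC 88 80.
Offset 17: leading byte 0xDF = 11011111 → 2-byte char #6 = DF AA.
Leading byte 0xDF = 11011111 matches 110xxxxx → 2-byte sequence.
Byte 1: 0xDF = 11011111, payload 11111 (5 bits).
Byte 2: 0xAA = 10101010 (10xxxxxx ✓), payload 101010.
Concatenate: 11111101010 = 0x7EA (11 bits → U+07EA).

U+07EA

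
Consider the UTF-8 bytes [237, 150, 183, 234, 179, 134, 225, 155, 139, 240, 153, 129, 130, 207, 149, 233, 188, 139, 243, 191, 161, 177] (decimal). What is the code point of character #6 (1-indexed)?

U+9F0B

Offset 0: leading byte 0xED = 11101101 → 3-byte char #1 = ED 96 B7.
Offset 3: leading byte 0xEA = 11101010 → 3-byte char #2 = EA B3 86.
Offset 6: leading byte 0xE1 = 11100001 → 3-byte char #3 = E1 9B 8B.
Offset 9: leading byte 0xF0 = 11110000 → 4-byte char #4 = F0 99 81 82.
Offset 13: leading byte 0xCF = 11001111 → 2-byte char #5 = CF 95.
Offset 15: leading byte 0xE9 = 11101001 → 3-byte char #6 = E9 BC 8B.
Leading byte 0xE9 = 11101001 matches 1110xxxx → 3-byte sequence.
Byte 1: 0xE9 = 11101001, payload 1001 (4 bits).
Byte 2: 0xBC = 10111100 (10xxxxxx ✓), payload 111100.
Byte 3: 0x8B = 10001011 (10xxxxxx ✓), payload 001011.
Concatenate: 1001111100001011 = 0x9F0B (16 bits → U+9F0B).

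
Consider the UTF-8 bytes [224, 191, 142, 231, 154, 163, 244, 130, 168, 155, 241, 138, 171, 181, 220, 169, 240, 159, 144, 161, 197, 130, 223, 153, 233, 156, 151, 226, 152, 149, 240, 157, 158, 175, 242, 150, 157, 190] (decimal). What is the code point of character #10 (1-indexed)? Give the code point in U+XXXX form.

Offset 0: leading byte 0xE0 = 11100000 → 3-byte char #1 = E0 BF 8E.
Offset 3: leading byte 0xE7 = 11100111 → 3-byte char #2 = E7 9A A3.
Offset 6: leading byte 0xF4 = 11110100 → 4-byte char #3 = F4 82 A8 9B.
Offset 10: leading byte 0xF1 = 11110001 → 4-byte char #4 = F1 8A AB B5.
Offset 14: leading byte 0xDC = 11011100 → 2-byte char #5 = DC A9.
Offset 16: leading byte 0xF0 = 11110000 → 4-byte char #6 = F0 9F 90 A1.
Offset 20: leading byte 0xC5 = 11000101 → 2-byte char #7 = C5 82.
Offset 22: leading byte 0xDF = 11011111 → 2-byte char #8 = DF 99.
Offset 24: leading byte 0xE9 = 11101001 → 3-byte char #9 = E9 9C 97.
Offset 27: leading byte 0xE2 = 11100010 → 3-byte char #10 = E2 98 95.
Leading byte 0xE2 = 11100010 matches 1110xxxx → 3-byte sequence.
Byte 1: 0xE2 = 11100010, payload 0010 (4 bits).
Byte 2: 0x98 = 10011000 (10xxxxxx ✓), payload 011000.
Byte 3: 0x95 = 10010101 (10xxxxxx ✓), payload 010101.
Concatenate: 0010011000010101 = 0x2615 (16 bits → U+2615).

U+2615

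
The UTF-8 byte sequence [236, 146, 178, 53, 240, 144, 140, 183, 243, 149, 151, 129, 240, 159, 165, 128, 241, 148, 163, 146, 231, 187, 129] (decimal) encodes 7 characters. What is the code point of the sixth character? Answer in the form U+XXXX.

Offset 0: leading byte 0xEC = 11101100 → 3-byte char #1 = EC 92 B2.
Offset 3: leading byte 0x35 = 00110101 → 1-byte char #2 = 35.
Offset 4: leading byte 0xF0 = 11110000 → 4-byte char #3 = F0 90 8C B7.
Offset 8: leading byte 0xF3 = 11110011 → 4-byte char #4 = F3 95 97 81.
Offset 12: leading byte 0xF0 = 11110000 → 4-byte char #5 = F0 9F A5 80.
Offset 16: leading byte 0xF1 = 11110001 → 4-byte char #6 = F1 94 A3 92.
Leading byte 0xF1 = 11110001 matches 11110xxx → 4-byte sequence.
Byte 1: 0xF1 = 11110001, payload 001 (3 bits).
Byte 2: 0x94 = 10010100 (10xxxxxx ✓), payload 010100.
Byte 3: 0xA3 = 10100011 (10xxxxxx ✓), payload 100011.
Byte 4: 0x92 = 10010010 (10xxxxxx ✓), payload 010010.
Concatenate: 001010100100011010010 = 0x548D2 (21 bits → U+548D2).

U+548D2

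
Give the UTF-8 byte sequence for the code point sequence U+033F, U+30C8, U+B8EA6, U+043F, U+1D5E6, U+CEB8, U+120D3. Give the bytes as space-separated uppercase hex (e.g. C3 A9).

CC BF E3 83 88 F2 B8 BA A6 D0 BF F0 9D 97 A6 EC BA B8 F0 92 83 93

U+033F: 2-byte form → CC BF.
U+30C8: 3-byte form → E3 83 88.
U+B8EA6: 4-byte form → F2 B8 BA A6.
U+043F: 2-byte form → D0 BF.
U+1D5E6: 4-byte form → F0 9D 97 A6.
U+CEB8: 3-byte form → EC BA B8.
U+120D3: 4-byte form → F0 92 83 93.
Concatenated (22 bytes): CC BF E3 83 88 F2 B8 BA A6 D0 BF F0 9D 97 A6 EC BA B8 F0 92 83 93.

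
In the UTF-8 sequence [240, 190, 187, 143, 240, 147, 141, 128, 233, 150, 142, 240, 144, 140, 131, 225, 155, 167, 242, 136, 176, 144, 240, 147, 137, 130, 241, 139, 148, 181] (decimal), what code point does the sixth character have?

U+88C10

Offset 0: leading byte 0xF0 = 11110000 → 4-byte char #1 = F0 BE BB 8F.
Offset 4: leading byte 0xF0 = 11110000 → 4-byte char #2 = F0 93 8D 80.
Offset 8: leading byte 0xE9 = 11101001 → 3-byte char #3 = E9 96 8E.
Offset 11: leading byte 0xF0 = 11110000 → 4-byte char #4 = F0 90 8C 83.
Offset 15: leading byte 0xE1 = 11100001 → 3-byte char #5 = E1 9B A7.
Offset 18: leading byte 0xF2 = 11110010 → 4-byte char #6 = F2 88 B0 90.
Leading byte 0xF2 = 11110010 matches 11110xxx → 4-byte sequence.
Byte 1: 0xF2 = 11110010, payload 010 (3 bits).
Byte 2: 0x88 = 10001000 (10xxxxxx ✓), payload 001000.
Byte 3: 0xB0 = 10110000 (10xxxxxx ✓), payload 110000.
Byte 4: 0x90 = 10010000 (10xxxxxx ✓), payload 010000.
Concatenate: 010001000110000010000 = 0x88C10 (21 bits → U+88C10).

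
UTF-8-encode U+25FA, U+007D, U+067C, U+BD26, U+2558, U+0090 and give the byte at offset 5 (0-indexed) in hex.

0xBC

U+25FA → 3-byte form E2 97 BA at offsets 0–2.
U+007D → 1-byte form 7D at offsets 3–3.
U+067C → 2-byte form D9 BC at offsets 4–5.
Offset 5 falls in char 3's range; it's byte 2 of D9 BC = 0xBC.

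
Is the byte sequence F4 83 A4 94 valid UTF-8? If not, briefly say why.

Leading byte 0xF4 = 11110100 → 4-byte form.
Continuation bytes 0x83=10000011, 0xA4=10100100, 0x94=10010100 all match 10xxxxxx.
Decoded value 0x103914 is ≥ 0x10000 (shortest form) and not a surrogate.

valid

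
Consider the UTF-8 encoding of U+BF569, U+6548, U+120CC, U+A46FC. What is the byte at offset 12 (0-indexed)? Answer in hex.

U+BF569 → 4-byte form F2 BF 95 A9 at offsets 0–3.
U+6548 → 3-byte form E6 95 88 at offsets 4–6.
U+120CC → 4-byte form F0 92 83 8C at offsets 7–10.
U+A46FC → 4-byte form F2 A4 9B BC at offsets 11–14.
Offset 12 falls in char 4's range; it's byte 2 of F2 A4 9B BC = 0xA4.

0xA4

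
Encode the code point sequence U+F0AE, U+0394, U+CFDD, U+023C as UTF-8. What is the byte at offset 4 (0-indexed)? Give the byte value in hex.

0x94

U+F0AE → 3-byte form EF 82 AE at offsets 0–2.
U+0394 → 2-byte form CE 94 at offsets 3–4.
Offset 4 falls in char 2's range; it's byte 2 of CE 94 = 0x94.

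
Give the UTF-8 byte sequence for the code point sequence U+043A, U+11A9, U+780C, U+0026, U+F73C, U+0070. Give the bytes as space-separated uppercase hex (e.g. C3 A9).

D0 BA E1 86 A9 E7 A0 8C 26 EF 9C BC 70

U+043A: 2-byte form → D0 BA.
U+11A9: 3-byte form → E1 86 A9.
U+780C: 3-byte form → E7 A0 8C.
U+0026: 1-byte form → 26.
U+F73C: 3-byte form → EF 9C BC.
U+0070: 1-byte form → 70.
Concatenated (13 bytes): D0 BA E1 86 A9 E7 A0 8C 26 EF 9C BC 70.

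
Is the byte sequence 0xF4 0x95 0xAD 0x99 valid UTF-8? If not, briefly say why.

Leading byte 0xF4 = 11110100 → 4-byte form.
Payload = 0x115B59, which exceeds U+10FFFF, the maximum Unicode code point. (Leading bytes F5–FF, or F4 followed by ≥ 0x90, are invalid.)

invalid (encodes a value above U+10FFFF)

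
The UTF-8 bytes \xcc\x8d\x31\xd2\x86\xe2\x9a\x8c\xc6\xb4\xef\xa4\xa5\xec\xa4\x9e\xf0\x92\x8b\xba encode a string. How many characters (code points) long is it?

8

Byte at offset 0: 0xCC = 11001100 → 2-byte char (#1). Advance 2.
Byte at offset 2: 0x31 = 00110001 → 1-byte char (#2). Advance 1.
Byte at offset 3: 0xD2 = 11010010 → 2-byte char (#3). Advance 2.
Byte at offset 5: 0xE2 = 11100010 → 3-byte char (#4). Advance 3.
Byte at offset 8: 0xC6 = 11000110 → 2-byte char (#5). Advance 2.
Byte at offset 10: 0xEF = 11101111 → 3-byte char (#6). Advance 3.
Byte at offset 13: 0xEC = 11101100 → 3-byte char (#7). Advance 3.
Byte at offset 16: 0xF0 = 11110000 → 4-byte char (#8). Advance 4.
Reached end at offset 20 after 8 code points.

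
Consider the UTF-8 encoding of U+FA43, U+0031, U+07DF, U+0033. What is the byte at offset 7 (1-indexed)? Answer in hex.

0x33

1-indexed offset 7 is 0-indexed offset 6.
U+FA43 → 3-byte form EF A9 83 at offsets 0–2.
U+0031 → 1-byte form 31 at offsets 3–3.
U+07DF → 2-byte form DF 9F at offsets 4–5.
U+0033 → 1-byte form 33 at offsets 6–6.
Offset 6 falls in char 4's range; it's byte 1 of 33 = 0x33.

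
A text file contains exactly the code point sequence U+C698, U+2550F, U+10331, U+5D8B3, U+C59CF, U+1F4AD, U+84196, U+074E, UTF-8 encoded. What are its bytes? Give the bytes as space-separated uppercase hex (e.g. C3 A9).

U+C698: 3-byte form → EC 9A 98.
U+2550F: 4-byte form → F0 A5 94 8F.
U+10331: 4-byte form → F0 90 8C B1.
U+5D8B3: 4-byte form → F1 9D A2 B3.
U+C59CF: 4-byte form → F3 85 A7 8F.
U+1F4AD: 4-byte form → F0 9F 92 AD.
U+84196: 4-byte form → F2 84 86 96.
U+074E: 2-byte form → DD 8E.
Concatenated (29 bytes): EC 9A 98 F0 A5 94 8F F0 90 8C B1 F1 9D A2 B3 F3 85 A7 8F F0 9F 92 AD F2 84 86 96 DD 8E.

EC 9A 98 F0 A5 94 8F F0 90 8C B1 F1 9D A2 B3 F3 85 A7 8F F0 9F 92 AD F2 84 86 96 DD 8E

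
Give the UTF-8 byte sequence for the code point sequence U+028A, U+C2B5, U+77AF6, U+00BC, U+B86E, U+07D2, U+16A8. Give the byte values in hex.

CA 8A EC 8A B5 F1 B7 AB B6 C2 BC EB A1 AE DF 92 E1 9A A8

U+028A: 2-byte form → CA 8A.
U+C2B5: 3-byte form → EC 8A B5.
U+77AF6: 4-byte form → F1 B7 AB B6.
U+00BC: 2-byte form → C2 BC.
U+B86E: 3-byte form → EB A1 AE.
U+07D2: 2-byte form → DF 92.
U+16A8: 3-byte form → E1 9A A8.
Concatenated (19 bytes): CA 8A EC 8A B5 F1 B7 AB B6 C2 BC EB A1 AE DF 92 E1 9A A8.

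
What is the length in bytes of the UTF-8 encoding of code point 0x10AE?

U+10AE = 0x10AE. UTF-8 uses 1 byte below 0x80, 2 below 0x800, 3 below 0x10000, 4 up to 0x10FFFF. 0x10AE is in U+0800–U+FFFF → 3 bytes.

3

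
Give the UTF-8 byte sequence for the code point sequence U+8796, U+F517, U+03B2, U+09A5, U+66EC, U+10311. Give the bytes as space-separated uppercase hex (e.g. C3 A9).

U+8796: 3-byte form → E8 9E 96.
U+F517: 3-byte form → EF 94 97.
U+03B2: 2-byte form → CE B2.
U+09A5: 3-byte form → E0 A6 A5.
U+66EC: 3-byte form → E6 9B AC.
U+10311: 4-byte form → F0 90 8C 91.
Concatenated (18 bytes): E8 9E 96 EF 94 97 CE B2 E0 A6 A5 E6 9B AC F0 90 8C 91.

E8 9E 96 EF 94 97 CE B2 E0 A6 A5 E6 9B AC F0 90 8C 91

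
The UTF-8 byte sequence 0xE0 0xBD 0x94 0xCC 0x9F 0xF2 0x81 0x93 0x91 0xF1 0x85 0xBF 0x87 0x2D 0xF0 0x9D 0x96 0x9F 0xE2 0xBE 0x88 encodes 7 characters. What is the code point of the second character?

Offset 0: leading byte 0xE0 = 11100000 → 3-byte char #1 = E0 BD 94.
Offset 3: leading byte 0xCC = 11001100 → 2-byte char #2 = CC 9F.
Leading byte 0xCC = 11001100 matches 110xxxxx → 2-byte sequence.
Byte 1: 0xCC = 11001100, payload 01100 (5 bits).
Byte 2: 0x9F = 10011111 (10xxxxxx ✓), payload 011111.
Concatenate: 01100011111 = 0x31F (11 bits → U+031F).

U+031F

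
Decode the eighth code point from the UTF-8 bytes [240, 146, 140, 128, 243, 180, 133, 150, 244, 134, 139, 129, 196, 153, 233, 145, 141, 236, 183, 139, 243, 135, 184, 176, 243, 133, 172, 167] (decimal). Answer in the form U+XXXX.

Offset 0: leading byte 0xF0 = 11110000 → 4-byte char #1 = F0 92 8C 80.
Offset 4: leading byte 0xF3 = 11110011 → 4-byte char #2 = F3 B4 85 96.
Offset 8: leading byte 0xF4 = 11110100 → 4-byte char #3 = F4 86 8B 81.
Offset 12: leading byte 0xC4 = 11000100 → 2-byte char #4 = C4 99.
Offset 14: leading byte 0xE9 = 11101001 → 3-byte char #5 = E9 91 8D.
Offset 17: leading byte 0xEC = 11101100 → 3-byte char #6 = EC B7 8B.
Offset 20: leading byte 0xF3 = 11110011 → 4-byte char #7 = F3 87 B8 B0.
Offset 24: leading byte 0xF3 = 11110011 → 4-byte char #8 = F3 85 AC A7.
Leading byte 0xF3 = 11110011 matches 11110xxx → 4-byte sequence.
Byte 1: 0xF3 = 11110011, payload 011 (3 bits).
Byte 2: 0x85 = 10000101 (10xxxxxx ✓), payload 000101.
Byte 3: 0xAC = 10101100 (10xxxxxx ✓), payload 101100.
Byte 4: 0xA7 = 10100111 (10xxxxxx ✓), payload 100111.
Concatenate: 011000101101100100111 = 0xC5B27 (21 bits → U+C5B27).

U+C5B27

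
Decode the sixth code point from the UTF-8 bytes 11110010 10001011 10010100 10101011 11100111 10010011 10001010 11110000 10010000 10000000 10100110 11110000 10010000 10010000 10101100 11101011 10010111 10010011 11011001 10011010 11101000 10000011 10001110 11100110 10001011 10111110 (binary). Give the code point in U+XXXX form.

U+065A

Offset 0: leading byte 0xF2 = 11110010 → 4-byte char #1 = F2 8B 94 AB.
Offset 4: leading byte 0xE7 = 11100111 → 3-byte char #2 = E7 93 8A.
Offset 7: leading byte 0xF0 = 11110000 → 4-byte char #3 = F0 90 80 A6.
Offset 11: leading byte 0xF0 = 11110000 → 4-byte char #4 = F0 90 90 AC.
Offset 15: leading byte 0xEB = 11101011 → 3-byte char #5 = EB 97 93.
Offset 18: leading byte 0xD9 = 11011001 → 2-byte char #6 = D9 9A.
Leading byte 0xD9 = 11011001 matches 110xxxxx → 2-byte sequence.
Byte 1: 0xD9 = 11011001, payload 11001 (5 bits).
Byte 2: 0x9A = 10011010 (10xxxxxx ✓), payload 011010.
Concatenate: 11001011010 = 0x65A (11 bits → U+065A).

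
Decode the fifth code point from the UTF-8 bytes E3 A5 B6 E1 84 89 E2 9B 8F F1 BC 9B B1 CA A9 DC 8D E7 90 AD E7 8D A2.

Offset 0: leading byte 0xE3 = 11100011 → 3-byte char #1 = E3 A5 B6.
Offset 3: leading byte 0xE1 = 11100001 → 3-byte char #2 = E1 84 89.
Offset 6: leading byte 0xE2 = 11100010 → 3-byte char #3 = E2 9B 8F.
Offset 9: leading byte 0xF1 = 11110001 → 4-byte char #4 = F1 BC 9B B1.
Offset 13: leading byte 0xCA = 11001010 → 2-byte char #5 = CA A9.
Leading byte 0xCA = 11001010 matches 110xxxxx → 2-byte sequence.
Byte 1: 0xCA = 11001010, payload 01010 (5 bits).
Byte 2: 0xA9 = 10101001 (10xxxxxx ✓), payload 101001.
Concatenate: 01010101001 = 0x2A9 (11 bits → U+02A9).

U+02A9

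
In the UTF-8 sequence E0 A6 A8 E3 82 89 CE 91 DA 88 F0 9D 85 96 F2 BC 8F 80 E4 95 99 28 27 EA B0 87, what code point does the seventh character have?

U+4559

Offset 0: leading byte 0xE0 = 11100000 → 3-byte char #1 = E0 A6 A8.
Offset 3: leading byte 0xE3 = 11100011 → 3-byte char #2 = E3 82 89.
Offset 6: leading byte 0xCE = 11001110 → 2-byte char #3 = CE 91.
Offset 8: leading byte 0xDA = 11011010 → 2-byte char #4 = DA 88.
Offset 10: leading byte 0xF0 = 11110000 → 4-byte char #5 = F0 9D 85 96.
Offset 14: leading byte 0xF2 = 11110010 → 4-byte char #6 = F2 BC 8F 80.
Offset 18: leading byte 0xE4 = 11100100 → 3-byte char #7 = E4 95 99.
Leading byte 0xE4 = 11100100 matches 1110xxxx → 3-byte sequence.
Byte 1: 0xE4 = 11100100, payload 0100 (4 bits).
Byte 2: 0x95 = 10010101 (10xxxxxx ✓), payload 010101.
Byte 3: 0x99 = 10011001 (10xxxxxx ✓), payload 011001.
Concatenate: 0100010101011001 = 0x4559 (16 bits → U+4559).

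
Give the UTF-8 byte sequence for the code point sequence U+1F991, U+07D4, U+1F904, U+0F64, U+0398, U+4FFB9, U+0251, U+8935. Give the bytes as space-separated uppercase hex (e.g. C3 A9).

F0 9F A6 91 DF 94 F0 9F A4 84 E0 BD A4 CE 98 F1 8F BE B9 C9 91 E8 A4 B5

U+1F991: 4-byte form → F0 9F A6 91.
U+07D4: 2-byte form → DF 94.
U+1F904: 4-byte form → F0 9F A4 84.
U+0F64: 3-byte form → E0 BD A4.
U+0398: 2-byte form → CE 98.
U+4FFB9: 4-byte form → F1 8F BE B9.
U+0251: 2-byte form → C9 91.
U+8935: 3-byte form → E8 A4 B5.
Concatenated (24 bytes): F0 9F A6 91 DF 94 F0 9F A4 84 E0 BD A4 CE 98 F1 8F BE B9 C9 91 E8 A4 B5.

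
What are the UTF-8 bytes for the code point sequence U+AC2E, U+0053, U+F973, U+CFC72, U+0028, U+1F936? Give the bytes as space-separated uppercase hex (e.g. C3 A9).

U+AC2E: 3-byte form → EA B0 AE.
U+0053: 1-byte form → 53.
U+F973: 3-byte form → EF A5 B3.
U+CFC72: 4-byte form → F3 8F B1 B2.
U+0028: 1-byte form → 28.
U+1F936: 4-byte form → F0 9F A4 B6.
Concatenated (16 bytes): EA B0 AE 53 EF A5 B3 F3 8F B1 B2 28 F0 9F A4 B6.

EA B0 AE 53 EF A5 B3 F3 8F B1 B2 28 F0 9F A4 B6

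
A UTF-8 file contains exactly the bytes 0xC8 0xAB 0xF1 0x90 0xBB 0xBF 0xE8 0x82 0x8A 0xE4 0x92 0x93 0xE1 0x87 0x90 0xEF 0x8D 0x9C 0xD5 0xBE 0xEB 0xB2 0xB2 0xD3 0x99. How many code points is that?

Byte at offset 0: 0xC8 = 11001000 → 2-byte char (#1). Advance 2.
Byte at offset 2: 0xF1 = 11110001 → 4-byte char (#2). Advance 4.
Byte at offset 6: 0xE8 = 11101000 → 3-byte char (#3). Advance 3.
Byte at offset 9: 0xE4 = 11100100 → 3-byte char (#4). Advance 3.
Byte at offset 12: 0xE1 = 11100001 → 3-byte char (#5). Advance 3.
Byte at offset 15: 0xEF = 11101111 → 3-byte char (#6). Advance 3.
Byte at offset 18: 0xD5 = 11010101 → 2-byte char (#7). Advance 2.
Byte at offset 20: 0xEB = 11101011 → 3-byte char (#8). Advance 3.
Byte at offset 23: 0xD3 = 11010011 → 2-byte char (#9). Advance 2.
Reached end at offset 25 after 9 code points.

9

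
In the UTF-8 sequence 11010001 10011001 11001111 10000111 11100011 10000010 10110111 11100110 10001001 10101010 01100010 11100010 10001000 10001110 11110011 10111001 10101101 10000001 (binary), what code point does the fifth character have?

U+0062

Offset 0: leading byte 0xD1 = 11010001 → 2-byte char #1 = D1 99.
Offset 2: leading byte 0xCF = 11001111 → 2-byte char #2 = CF 87.
Offset 4: leading byte 0xE3 = 11100011 → 3-byte char #3 = E3 82 B7.
Offset 7: leading byte 0xE6 = 11100110 → 3-byte char #4 = E6 89 AA.
Offset 10: leading byte 0x62 = 01100010 → 1-byte char #5 = 62.
Leading byte 0x62 = 01100010 matches 0xxxxxxx → 1-byte sequence.
Byte 1: 0x62 = 01100010, payload 1100010 (7 bits).
Concatenate: 1100010 = 0x62 (7 bits → U+0062).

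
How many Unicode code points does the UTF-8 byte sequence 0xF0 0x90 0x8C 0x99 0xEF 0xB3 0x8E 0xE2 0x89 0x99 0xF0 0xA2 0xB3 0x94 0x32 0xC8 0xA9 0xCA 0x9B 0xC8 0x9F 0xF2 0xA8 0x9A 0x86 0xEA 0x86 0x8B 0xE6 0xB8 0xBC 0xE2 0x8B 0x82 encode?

12

Byte at offset 0: 0xF0 = 11110000 → 4-byte char (#1). Advance 4.
Byte at offset 4: 0xEF = 11101111 → 3-byte char (#2). Advance 3.
Byte at offset 7: 0xE2 = 11100010 → 3-byte char (#3). Advance 3.
Byte at offset 10: 0xF0 = 11110000 → 4-byte char (#4). Advance 4.
Byte at offset 14: 0x32 = 00110010 → 1-byte char (#5). Advance 1.
Byte at offset 15: 0xC8 = 11001000 → 2-byte char (#6). Advance 2.
Byte at offset 17: 0xCA = 11001010 → 2-byte char (#7). Advance 2.
Byte at offset 19: 0xC8 = 11001000 → 2-byte char (#8). Advance 2.
Byte at offset 21: 0xF2 = 11110010 → 4-byte char (#9). Advance 4.
Byte at offset 25: 0xEA = 11101010 → 3-byte char (#10). Advance 3.
Byte at offset 28: 0xE6 = 11100110 → 3-byte char (#11). Advance 3.
Byte at offset 31: 0xE2 = 11100010 → 3-byte char (#12). Advance 3.
Reached end at offset 34 after 12 code points.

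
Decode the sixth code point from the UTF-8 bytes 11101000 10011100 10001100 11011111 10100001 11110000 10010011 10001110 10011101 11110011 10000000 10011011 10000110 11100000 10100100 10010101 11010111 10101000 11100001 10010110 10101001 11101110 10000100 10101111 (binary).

Offset 0: leading byte 0xE8 = 11101000 → 3-byte char #1 = E8 9C 8C.
Offset 3: leading byte 0xDF = 11011111 → 2-byte char #2 = DF A1.
Offset 5: leading byte 0xF0 = 11110000 → 4-byte char #3 = F0 93 8E 9D.
Offset 9: leading byte 0xF3 = 11110011 → 4-byte char #4 = F3 80 9B 86.
Offset 13: leading byte 0xE0 = 11100000 → 3-byte char #5 = E0 A4 95.
Offset 16: leading byte 0xD7 = 11010111 → 2-byte char #6 = D7 A8.
Leading byte 0xD7 = 11010111 matches 110xxxxx → 2-byte sequence.
Byte 1: 0xD7 = 11010111, payload 10111 (5 bits).
Byte 2: 0xA8 = 10101000 (10xxxxxx ✓), payload 101000.
Concatenate: 10111101000 = 0x5E8 (11 bits → U+05E8).

U+05E8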